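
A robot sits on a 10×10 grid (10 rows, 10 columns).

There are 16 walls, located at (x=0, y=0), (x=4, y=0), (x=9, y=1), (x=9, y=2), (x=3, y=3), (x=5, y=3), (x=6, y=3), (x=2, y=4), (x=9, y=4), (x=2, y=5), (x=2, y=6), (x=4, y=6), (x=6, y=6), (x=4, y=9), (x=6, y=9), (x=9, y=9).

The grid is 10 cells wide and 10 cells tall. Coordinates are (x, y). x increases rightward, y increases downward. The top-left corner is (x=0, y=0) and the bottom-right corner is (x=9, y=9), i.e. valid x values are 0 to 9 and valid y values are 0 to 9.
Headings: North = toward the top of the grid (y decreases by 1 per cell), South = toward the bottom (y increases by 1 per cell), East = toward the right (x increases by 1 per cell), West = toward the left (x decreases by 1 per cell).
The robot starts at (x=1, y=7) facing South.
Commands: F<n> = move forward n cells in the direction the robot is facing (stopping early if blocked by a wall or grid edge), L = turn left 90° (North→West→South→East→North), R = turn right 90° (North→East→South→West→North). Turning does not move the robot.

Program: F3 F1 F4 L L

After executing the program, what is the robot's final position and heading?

Start: (x=1, y=7), facing South
  F3: move forward 2/3 (blocked), now at (x=1, y=9)
  F1: move forward 0/1 (blocked), now at (x=1, y=9)
  F4: move forward 0/4 (blocked), now at (x=1, y=9)
  L: turn left, now facing East
  L: turn left, now facing North
Final: (x=1, y=9), facing North

Answer: Final position: (x=1, y=9), facing North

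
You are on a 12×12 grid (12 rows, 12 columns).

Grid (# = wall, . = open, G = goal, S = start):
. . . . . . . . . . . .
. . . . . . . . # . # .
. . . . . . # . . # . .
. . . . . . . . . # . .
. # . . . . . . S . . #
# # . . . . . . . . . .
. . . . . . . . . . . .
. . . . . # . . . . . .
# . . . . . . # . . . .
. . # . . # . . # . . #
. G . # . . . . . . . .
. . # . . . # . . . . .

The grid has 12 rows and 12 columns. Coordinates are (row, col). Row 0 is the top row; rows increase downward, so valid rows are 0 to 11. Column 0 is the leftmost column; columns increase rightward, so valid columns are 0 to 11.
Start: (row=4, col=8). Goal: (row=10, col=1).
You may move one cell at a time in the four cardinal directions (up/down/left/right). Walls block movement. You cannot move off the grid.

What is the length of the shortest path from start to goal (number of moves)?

BFS from (row=4, col=8) until reaching (row=10, col=1):
  Distance 0: (row=4, col=8)
  Distance 1: (row=3, col=8), (row=4, col=7), (row=4, col=9), (row=5, col=8)
  Distance 2: (row=2, col=8), (row=3, col=7), (row=4, col=6), (row=4, col=10), (row=5, col=7), (row=5, col=9), (row=6, col=8)
  Distance 3: (row=2, col=7), (row=3, col=6), (row=3, col=10), (row=4, col=5), (row=5, col=6), (row=5, col=10), (row=6, col=7), (row=6, col=9), (row=7, col=8)
  Distance 4: (row=1, col=7), (row=2, col=10), (row=3, col=5), (row=3, col=11), (row=4, col=4), (row=5, col=5), (row=5, col=11), (row=6, col=6), (row=6, col=10), (row=7, col=7), (row=7, col=9), (row=8, col=8)
  Distance 5: (row=0, col=7), (row=1, col=6), (row=2, col=5), (row=2, col=11), (row=3, col=4), (row=4, col=3), (row=5, col=4), (row=6, col=5), (row=6, col=11), (row=7, col=6), (row=7, col=10), (row=8, col=9)
  Distance 6: (row=0, col=6), (row=0, col=8), (row=1, col=5), (row=1, col=11), (row=2, col=4), (row=3, col=3), (row=4, col=2), (row=5, col=3), (row=6, col=4), (row=7, col=11), (row=8, col=6), (row=8, col=10), (row=9, col=9)
  Distance 7: (row=0, col=5), (row=0, col=9), (row=0, col=11), (row=1, col=4), (row=2, col=3), (row=3, col=2), (row=5, col=2), (row=6, col=3), (row=7, col=4), (row=8, col=5), (row=8, col=11), (row=9, col=6), (row=9, col=10), (row=10, col=9)
  Distance 8: (row=0, col=4), (row=0, col=10), (row=1, col=3), (row=1, col=9), (row=2, col=2), (row=3, col=1), (row=6, col=2), (row=7, col=3), (row=8, col=4), (row=9, col=7), (row=10, col=6), (row=10, col=8), (row=10, col=10), (row=11, col=9)
  Distance 9: (row=0, col=3), (row=1, col=2), (row=2, col=1), (row=3, col=0), (row=6, col=1), (row=7, col=2), (row=8, col=3), (row=9, col=4), (row=10, col=5), (row=10, col=7), (row=10, col=11), (row=11, col=8), (row=11, col=10)
  Distance 10: (row=0, col=2), (row=1, col=1), (row=2, col=0), (row=4, col=0), (row=6, col=0), (row=7, col=1), (row=8, col=2), (row=9, col=3), (row=10, col=4), (row=11, col=5), (row=11, col=7), (row=11, col=11)
  Distance 11: (row=0, col=1), (row=1, col=0), (row=7, col=0), (row=8, col=1), (row=11, col=4)
  Distance 12: (row=0, col=0), (row=9, col=1), (row=11, col=3)
  Distance 13: (row=9, col=0), (row=10, col=1)  <- goal reached here
One shortest path (13 moves): (row=4, col=8) -> (row=4, col=7) -> (row=4, col=6) -> (row=4, col=5) -> (row=4, col=4) -> (row=4, col=3) -> (row=4, col=2) -> (row=5, col=2) -> (row=6, col=2) -> (row=6, col=1) -> (row=7, col=1) -> (row=8, col=1) -> (row=9, col=1) -> (row=10, col=1)

Answer: Shortest path length: 13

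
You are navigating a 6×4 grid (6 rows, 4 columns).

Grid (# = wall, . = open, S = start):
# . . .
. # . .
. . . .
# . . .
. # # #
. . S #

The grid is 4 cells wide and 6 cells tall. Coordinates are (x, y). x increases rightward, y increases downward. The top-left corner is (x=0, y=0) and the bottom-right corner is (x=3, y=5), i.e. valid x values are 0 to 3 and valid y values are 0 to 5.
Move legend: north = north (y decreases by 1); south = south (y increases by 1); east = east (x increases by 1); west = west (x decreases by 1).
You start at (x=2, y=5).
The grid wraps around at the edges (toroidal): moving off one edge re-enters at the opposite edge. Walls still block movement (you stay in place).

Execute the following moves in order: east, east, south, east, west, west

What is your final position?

Start: (x=2, y=5)
  east (east): blocked, stay at (x=2, y=5)
  east (east): blocked, stay at (x=2, y=5)
  south (south): (x=2, y=5) -> (x=2, y=0)
  east (east): (x=2, y=0) -> (x=3, y=0)
  west (west): (x=3, y=0) -> (x=2, y=0)
  west (west): (x=2, y=0) -> (x=1, y=0)
Final: (x=1, y=0)

Answer: Final position: (x=1, y=0)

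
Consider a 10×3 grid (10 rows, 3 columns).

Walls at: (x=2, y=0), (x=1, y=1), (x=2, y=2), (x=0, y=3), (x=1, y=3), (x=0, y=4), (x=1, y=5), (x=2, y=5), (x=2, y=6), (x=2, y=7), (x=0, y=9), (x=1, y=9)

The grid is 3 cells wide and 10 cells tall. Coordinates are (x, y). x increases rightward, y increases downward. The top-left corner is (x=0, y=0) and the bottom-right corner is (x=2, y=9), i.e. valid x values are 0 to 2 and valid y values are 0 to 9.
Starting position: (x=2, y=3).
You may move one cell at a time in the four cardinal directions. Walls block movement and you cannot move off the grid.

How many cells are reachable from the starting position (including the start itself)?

BFS flood-fill from (x=2, y=3):
  Distance 0: (x=2, y=3)
  Distance 1: (x=2, y=4)
  Distance 2: (x=1, y=4)
Total reachable: 3 (grid has 18 open cells total)

Answer: Reachable cells: 3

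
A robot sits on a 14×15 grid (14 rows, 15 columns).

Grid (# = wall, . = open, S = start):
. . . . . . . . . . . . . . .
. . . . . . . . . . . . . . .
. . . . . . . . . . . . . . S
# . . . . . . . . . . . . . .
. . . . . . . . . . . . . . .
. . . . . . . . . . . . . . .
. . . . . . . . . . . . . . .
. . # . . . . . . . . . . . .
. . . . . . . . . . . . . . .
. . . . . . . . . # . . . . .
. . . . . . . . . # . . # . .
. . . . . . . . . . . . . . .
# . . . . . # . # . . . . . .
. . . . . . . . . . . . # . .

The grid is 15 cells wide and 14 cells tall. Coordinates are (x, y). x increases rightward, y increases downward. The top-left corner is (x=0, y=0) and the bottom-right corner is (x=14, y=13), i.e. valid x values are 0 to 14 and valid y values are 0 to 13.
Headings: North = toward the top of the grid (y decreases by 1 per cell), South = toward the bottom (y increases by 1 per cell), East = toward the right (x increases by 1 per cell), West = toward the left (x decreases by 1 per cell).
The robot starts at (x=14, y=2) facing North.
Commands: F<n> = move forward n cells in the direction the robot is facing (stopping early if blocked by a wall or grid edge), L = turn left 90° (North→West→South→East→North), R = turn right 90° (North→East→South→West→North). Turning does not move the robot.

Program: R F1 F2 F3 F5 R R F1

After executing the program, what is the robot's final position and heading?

Start: (x=14, y=2), facing North
  R: turn right, now facing East
  F1: move forward 0/1 (blocked), now at (x=14, y=2)
  F2: move forward 0/2 (blocked), now at (x=14, y=2)
  F3: move forward 0/3 (blocked), now at (x=14, y=2)
  F5: move forward 0/5 (blocked), now at (x=14, y=2)
  R: turn right, now facing South
  R: turn right, now facing West
  F1: move forward 1, now at (x=13, y=2)
Final: (x=13, y=2), facing West

Answer: Final position: (x=13, y=2), facing West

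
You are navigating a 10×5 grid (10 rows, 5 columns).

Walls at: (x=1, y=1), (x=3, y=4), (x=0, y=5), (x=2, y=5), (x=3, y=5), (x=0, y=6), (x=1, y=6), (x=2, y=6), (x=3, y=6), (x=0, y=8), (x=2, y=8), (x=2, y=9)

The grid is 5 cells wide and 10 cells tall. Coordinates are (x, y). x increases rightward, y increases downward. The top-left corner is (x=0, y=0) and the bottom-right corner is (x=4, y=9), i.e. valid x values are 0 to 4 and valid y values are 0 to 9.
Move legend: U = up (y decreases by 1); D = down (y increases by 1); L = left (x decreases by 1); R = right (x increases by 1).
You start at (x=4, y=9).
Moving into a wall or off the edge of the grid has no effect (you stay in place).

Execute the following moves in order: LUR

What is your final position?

Answer: Final position: (x=4, y=8)

Derivation:
Start: (x=4, y=9)
  L (left): (x=4, y=9) -> (x=3, y=9)
  U (up): (x=3, y=9) -> (x=3, y=8)
  R (right): (x=3, y=8) -> (x=4, y=8)
Final: (x=4, y=8)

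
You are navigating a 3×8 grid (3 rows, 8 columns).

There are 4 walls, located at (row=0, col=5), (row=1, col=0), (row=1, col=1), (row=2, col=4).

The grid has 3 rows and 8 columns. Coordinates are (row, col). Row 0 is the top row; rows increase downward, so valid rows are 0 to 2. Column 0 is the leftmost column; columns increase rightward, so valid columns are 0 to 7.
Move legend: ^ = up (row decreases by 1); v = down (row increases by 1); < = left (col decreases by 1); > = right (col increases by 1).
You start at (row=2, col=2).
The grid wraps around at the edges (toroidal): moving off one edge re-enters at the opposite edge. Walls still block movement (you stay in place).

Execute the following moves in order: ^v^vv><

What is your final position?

Start: (row=2, col=2)
  ^ (up): (row=2, col=2) -> (row=1, col=2)
  v (down): (row=1, col=2) -> (row=2, col=2)
  ^ (up): (row=2, col=2) -> (row=1, col=2)
  v (down): (row=1, col=2) -> (row=2, col=2)
  v (down): (row=2, col=2) -> (row=0, col=2)
  > (right): (row=0, col=2) -> (row=0, col=3)
  < (left): (row=0, col=3) -> (row=0, col=2)
Final: (row=0, col=2)

Answer: Final position: (row=0, col=2)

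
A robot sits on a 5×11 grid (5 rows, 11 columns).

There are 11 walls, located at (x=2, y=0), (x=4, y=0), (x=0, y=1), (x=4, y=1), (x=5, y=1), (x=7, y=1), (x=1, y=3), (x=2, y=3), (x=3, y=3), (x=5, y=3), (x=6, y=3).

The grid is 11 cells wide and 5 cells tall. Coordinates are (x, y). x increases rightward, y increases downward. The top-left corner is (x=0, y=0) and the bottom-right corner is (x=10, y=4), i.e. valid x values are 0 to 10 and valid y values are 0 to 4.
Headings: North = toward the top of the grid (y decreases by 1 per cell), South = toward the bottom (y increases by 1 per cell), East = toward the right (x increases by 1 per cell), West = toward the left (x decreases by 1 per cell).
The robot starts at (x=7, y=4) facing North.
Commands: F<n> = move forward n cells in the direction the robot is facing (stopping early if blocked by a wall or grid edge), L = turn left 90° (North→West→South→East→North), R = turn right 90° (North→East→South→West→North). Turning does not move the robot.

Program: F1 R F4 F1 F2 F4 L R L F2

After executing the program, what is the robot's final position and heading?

Answer: Final position: (x=10, y=1), facing North

Derivation:
Start: (x=7, y=4), facing North
  F1: move forward 1, now at (x=7, y=3)
  R: turn right, now facing East
  F4: move forward 3/4 (blocked), now at (x=10, y=3)
  F1: move forward 0/1 (blocked), now at (x=10, y=3)
  F2: move forward 0/2 (blocked), now at (x=10, y=3)
  F4: move forward 0/4 (blocked), now at (x=10, y=3)
  L: turn left, now facing North
  R: turn right, now facing East
  L: turn left, now facing North
  F2: move forward 2, now at (x=10, y=1)
Final: (x=10, y=1), facing North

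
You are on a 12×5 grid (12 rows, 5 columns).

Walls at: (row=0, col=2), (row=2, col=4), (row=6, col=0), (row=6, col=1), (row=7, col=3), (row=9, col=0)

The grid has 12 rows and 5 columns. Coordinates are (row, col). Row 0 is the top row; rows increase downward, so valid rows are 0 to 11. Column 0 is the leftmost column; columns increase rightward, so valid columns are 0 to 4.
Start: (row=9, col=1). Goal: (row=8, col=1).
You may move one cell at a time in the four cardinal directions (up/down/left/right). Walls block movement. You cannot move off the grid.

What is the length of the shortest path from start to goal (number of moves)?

BFS from (row=9, col=1) until reaching (row=8, col=1):
  Distance 0: (row=9, col=1)
  Distance 1: (row=8, col=1), (row=9, col=2), (row=10, col=1)  <- goal reached here
One shortest path (1 moves): (row=9, col=1) -> (row=8, col=1)

Answer: Shortest path length: 1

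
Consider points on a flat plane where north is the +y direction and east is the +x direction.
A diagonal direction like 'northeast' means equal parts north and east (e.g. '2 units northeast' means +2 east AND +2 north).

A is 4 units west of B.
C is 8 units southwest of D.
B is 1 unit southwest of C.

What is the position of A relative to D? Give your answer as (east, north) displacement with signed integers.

Answer: A is at (east=-13, north=-9) relative to D.

Derivation:
Place D at the origin (east=0, north=0).
  C is 8 units southwest of D: delta (east=-8, north=-8); C at (east=-8, north=-8).
  B is 1 unit southwest of C: delta (east=-1, north=-1); B at (east=-9, north=-9).
  A is 4 units west of B: delta (east=-4, north=+0); A at (east=-13, north=-9).
Therefore A relative to D: (east=-13, north=-9).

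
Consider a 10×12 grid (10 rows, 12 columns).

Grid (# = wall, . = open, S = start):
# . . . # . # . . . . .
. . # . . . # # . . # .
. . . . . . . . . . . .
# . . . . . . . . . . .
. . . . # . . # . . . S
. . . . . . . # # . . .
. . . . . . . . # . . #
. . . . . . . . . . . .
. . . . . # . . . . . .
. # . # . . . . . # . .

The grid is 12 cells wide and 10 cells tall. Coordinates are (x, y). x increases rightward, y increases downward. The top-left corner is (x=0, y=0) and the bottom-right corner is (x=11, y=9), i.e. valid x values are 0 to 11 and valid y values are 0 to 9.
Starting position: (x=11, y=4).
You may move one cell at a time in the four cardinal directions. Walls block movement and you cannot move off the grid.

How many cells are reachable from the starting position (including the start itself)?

Answer: Reachable cells: 102

Derivation:
BFS flood-fill from (x=11, y=4):
  Distance 0: (x=11, y=4)
  Distance 1: (x=11, y=3), (x=10, y=4), (x=11, y=5)
  Distance 2: (x=11, y=2), (x=10, y=3), (x=9, y=4), (x=10, y=5)
  Distance 3: (x=11, y=1), (x=10, y=2), (x=9, y=3), (x=8, y=4), (x=9, y=5), (x=10, y=6)
  Distance 4: (x=11, y=0), (x=9, y=2), (x=8, y=3), (x=9, y=6), (x=10, y=7)
  Distance 5: (x=10, y=0), (x=9, y=1), (x=8, y=2), (x=7, y=3), (x=9, y=7), (x=11, y=7), (x=10, y=8)
  Distance 6: (x=9, y=0), (x=8, y=1), (x=7, y=2), (x=6, y=3), (x=8, y=7), (x=9, y=8), (x=11, y=8), (x=10, y=9)
  Distance 7: (x=8, y=0), (x=6, y=2), (x=5, y=3), (x=6, y=4), (x=7, y=7), (x=8, y=8), (x=11, y=9)
  Distance 8: (x=7, y=0), (x=5, y=2), (x=4, y=3), (x=5, y=4), (x=6, y=5), (x=7, y=6), (x=6, y=7), (x=7, y=8), (x=8, y=9)
  Distance 9: (x=5, y=1), (x=4, y=2), (x=3, y=3), (x=5, y=5), (x=6, y=6), (x=5, y=7), (x=6, y=8), (x=7, y=9)
  Distance 10: (x=5, y=0), (x=4, y=1), (x=3, y=2), (x=2, y=3), (x=3, y=4), (x=4, y=5), (x=5, y=6), (x=4, y=7), (x=6, y=9)
  Distance 11: (x=3, y=1), (x=2, y=2), (x=1, y=3), (x=2, y=4), (x=3, y=5), (x=4, y=6), (x=3, y=7), (x=4, y=8), (x=5, y=9)
  Distance 12: (x=3, y=0), (x=1, y=2), (x=1, y=4), (x=2, y=5), (x=3, y=6), (x=2, y=7), (x=3, y=8), (x=4, y=9)
  Distance 13: (x=2, y=0), (x=1, y=1), (x=0, y=2), (x=0, y=4), (x=1, y=5), (x=2, y=6), (x=1, y=7), (x=2, y=8)
  Distance 14: (x=1, y=0), (x=0, y=1), (x=0, y=5), (x=1, y=6), (x=0, y=7), (x=1, y=8), (x=2, y=9)
  Distance 15: (x=0, y=6), (x=0, y=8)
  Distance 16: (x=0, y=9)
Total reachable: 102 (grid has 102 open cells total)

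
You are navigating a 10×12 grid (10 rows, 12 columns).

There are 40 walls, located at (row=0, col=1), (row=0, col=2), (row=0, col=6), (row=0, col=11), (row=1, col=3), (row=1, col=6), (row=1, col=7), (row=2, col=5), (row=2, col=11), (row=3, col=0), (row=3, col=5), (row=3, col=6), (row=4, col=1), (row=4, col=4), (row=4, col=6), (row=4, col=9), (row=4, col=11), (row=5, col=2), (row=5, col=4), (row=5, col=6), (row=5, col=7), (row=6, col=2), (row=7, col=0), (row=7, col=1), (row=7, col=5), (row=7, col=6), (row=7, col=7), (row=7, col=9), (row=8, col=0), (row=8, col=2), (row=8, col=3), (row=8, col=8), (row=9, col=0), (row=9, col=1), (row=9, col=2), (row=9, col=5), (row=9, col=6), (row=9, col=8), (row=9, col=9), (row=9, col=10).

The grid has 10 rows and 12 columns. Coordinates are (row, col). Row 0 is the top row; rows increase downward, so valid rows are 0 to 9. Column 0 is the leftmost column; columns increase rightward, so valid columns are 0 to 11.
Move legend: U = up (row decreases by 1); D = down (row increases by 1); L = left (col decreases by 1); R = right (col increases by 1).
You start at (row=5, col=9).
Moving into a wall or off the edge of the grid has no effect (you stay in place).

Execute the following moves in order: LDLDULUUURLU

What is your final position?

Start: (row=5, col=9)
  L (left): (row=5, col=9) -> (row=5, col=8)
  D (down): (row=5, col=8) -> (row=6, col=8)
  L (left): (row=6, col=8) -> (row=6, col=7)
  D (down): blocked, stay at (row=6, col=7)
  U (up): blocked, stay at (row=6, col=7)
  L (left): (row=6, col=7) -> (row=6, col=6)
  [×3]U (up): blocked, stay at (row=6, col=6)
  R (right): (row=6, col=6) -> (row=6, col=7)
  L (left): (row=6, col=7) -> (row=6, col=6)
  U (up): blocked, stay at (row=6, col=6)
Final: (row=6, col=6)

Answer: Final position: (row=6, col=6)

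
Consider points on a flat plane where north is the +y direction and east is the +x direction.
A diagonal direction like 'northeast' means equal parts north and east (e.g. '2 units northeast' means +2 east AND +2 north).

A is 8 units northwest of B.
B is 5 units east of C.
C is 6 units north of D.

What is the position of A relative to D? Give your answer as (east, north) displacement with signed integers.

Place D at the origin (east=0, north=0).
  C is 6 units north of D: delta (east=+0, north=+6); C at (east=0, north=6).
  B is 5 units east of C: delta (east=+5, north=+0); B at (east=5, north=6).
  A is 8 units northwest of B: delta (east=-8, north=+8); A at (east=-3, north=14).
Therefore A relative to D: (east=-3, north=14).

Answer: A is at (east=-3, north=14) relative to D.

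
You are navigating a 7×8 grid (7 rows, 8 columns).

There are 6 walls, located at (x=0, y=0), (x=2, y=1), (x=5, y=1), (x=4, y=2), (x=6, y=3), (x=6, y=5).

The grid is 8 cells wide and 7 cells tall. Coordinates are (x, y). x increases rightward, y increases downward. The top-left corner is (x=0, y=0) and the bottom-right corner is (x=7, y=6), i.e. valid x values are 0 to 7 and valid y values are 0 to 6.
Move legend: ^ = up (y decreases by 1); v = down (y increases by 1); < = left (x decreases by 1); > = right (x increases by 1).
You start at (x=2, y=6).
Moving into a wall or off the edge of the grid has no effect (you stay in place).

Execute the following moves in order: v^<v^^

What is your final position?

Answer: Final position: (x=1, y=4)

Derivation:
Start: (x=2, y=6)
  v (down): blocked, stay at (x=2, y=6)
  ^ (up): (x=2, y=6) -> (x=2, y=5)
  < (left): (x=2, y=5) -> (x=1, y=5)
  v (down): (x=1, y=5) -> (x=1, y=6)
  ^ (up): (x=1, y=6) -> (x=1, y=5)
  ^ (up): (x=1, y=5) -> (x=1, y=4)
Final: (x=1, y=4)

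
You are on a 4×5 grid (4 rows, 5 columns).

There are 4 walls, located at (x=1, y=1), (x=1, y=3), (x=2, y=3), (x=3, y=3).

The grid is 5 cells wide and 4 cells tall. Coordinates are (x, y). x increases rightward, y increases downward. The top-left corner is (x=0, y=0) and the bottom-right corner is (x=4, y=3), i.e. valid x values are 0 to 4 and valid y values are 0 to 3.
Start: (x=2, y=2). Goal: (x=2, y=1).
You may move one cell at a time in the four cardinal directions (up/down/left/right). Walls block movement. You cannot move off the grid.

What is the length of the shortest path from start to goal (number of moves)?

BFS from (x=2, y=2) until reaching (x=2, y=1):
  Distance 0: (x=2, y=2)
  Distance 1: (x=2, y=1), (x=1, y=2), (x=3, y=2)  <- goal reached here
One shortest path (1 moves): (x=2, y=2) -> (x=2, y=1)

Answer: Shortest path length: 1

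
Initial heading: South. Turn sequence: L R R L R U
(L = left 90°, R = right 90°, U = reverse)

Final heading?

Answer: Final heading: East

Derivation:
Start: South
  L (left (90° counter-clockwise)) -> East
  R (right (90° clockwise)) -> South
  R (right (90° clockwise)) -> West
  L (left (90° counter-clockwise)) -> South
  R (right (90° clockwise)) -> West
  U (U-turn (180°)) -> East
Final: East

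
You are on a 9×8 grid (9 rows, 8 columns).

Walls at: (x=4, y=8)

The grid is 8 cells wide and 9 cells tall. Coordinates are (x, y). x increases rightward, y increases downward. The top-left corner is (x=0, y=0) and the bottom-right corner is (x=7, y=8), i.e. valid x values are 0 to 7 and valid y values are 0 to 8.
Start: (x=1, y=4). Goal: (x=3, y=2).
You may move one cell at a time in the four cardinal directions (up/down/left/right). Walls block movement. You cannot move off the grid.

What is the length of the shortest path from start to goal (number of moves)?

BFS from (x=1, y=4) until reaching (x=3, y=2):
  Distance 0: (x=1, y=4)
  Distance 1: (x=1, y=3), (x=0, y=4), (x=2, y=4), (x=1, y=5)
  Distance 2: (x=1, y=2), (x=0, y=3), (x=2, y=3), (x=3, y=4), (x=0, y=5), (x=2, y=5), (x=1, y=6)
  Distance 3: (x=1, y=1), (x=0, y=2), (x=2, y=2), (x=3, y=3), (x=4, y=4), (x=3, y=5), (x=0, y=6), (x=2, y=6), (x=1, y=7)
  Distance 4: (x=1, y=0), (x=0, y=1), (x=2, y=1), (x=3, y=2), (x=4, y=3), (x=5, y=4), (x=4, y=5), (x=3, y=6), (x=0, y=7), (x=2, y=7), (x=1, y=8)  <- goal reached here
One shortest path (4 moves): (x=1, y=4) -> (x=2, y=4) -> (x=3, y=4) -> (x=3, y=3) -> (x=3, y=2)

Answer: Shortest path length: 4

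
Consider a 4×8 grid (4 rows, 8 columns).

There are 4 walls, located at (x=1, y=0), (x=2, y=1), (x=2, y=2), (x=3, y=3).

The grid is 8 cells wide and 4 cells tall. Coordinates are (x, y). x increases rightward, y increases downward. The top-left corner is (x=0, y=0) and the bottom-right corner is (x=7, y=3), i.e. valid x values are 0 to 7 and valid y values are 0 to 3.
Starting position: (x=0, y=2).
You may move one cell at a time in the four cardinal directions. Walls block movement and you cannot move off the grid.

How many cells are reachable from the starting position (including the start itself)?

Answer: Reachable cells: 8

Derivation:
BFS flood-fill from (x=0, y=2):
  Distance 0: (x=0, y=2)
  Distance 1: (x=0, y=1), (x=1, y=2), (x=0, y=3)
  Distance 2: (x=0, y=0), (x=1, y=1), (x=1, y=3)
  Distance 3: (x=2, y=3)
Total reachable: 8 (grid has 28 open cells total)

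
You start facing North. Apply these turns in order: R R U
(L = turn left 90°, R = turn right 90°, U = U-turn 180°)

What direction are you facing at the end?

Answer: Final heading: North

Derivation:
Start: North
  R (right (90° clockwise)) -> East
  R (right (90° clockwise)) -> South
  U (U-turn (180°)) -> North
Final: North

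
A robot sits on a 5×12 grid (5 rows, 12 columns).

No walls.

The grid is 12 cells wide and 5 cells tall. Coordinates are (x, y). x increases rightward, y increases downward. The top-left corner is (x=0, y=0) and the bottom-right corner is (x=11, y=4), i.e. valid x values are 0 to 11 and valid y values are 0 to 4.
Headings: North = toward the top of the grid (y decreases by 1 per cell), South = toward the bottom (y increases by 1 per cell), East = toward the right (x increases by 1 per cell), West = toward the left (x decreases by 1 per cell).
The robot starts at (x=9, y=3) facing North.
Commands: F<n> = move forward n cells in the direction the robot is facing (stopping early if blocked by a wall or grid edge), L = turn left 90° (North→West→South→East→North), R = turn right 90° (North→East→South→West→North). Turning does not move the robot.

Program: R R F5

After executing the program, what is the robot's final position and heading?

Start: (x=9, y=3), facing North
  R: turn right, now facing East
  R: turn right, now facing South
  F5: move forward 1/5 (blocked), now at (x=9, y=4)
Final: (x=9, y=4), facing South

Answer: Final position: (x=9, y=4), facing South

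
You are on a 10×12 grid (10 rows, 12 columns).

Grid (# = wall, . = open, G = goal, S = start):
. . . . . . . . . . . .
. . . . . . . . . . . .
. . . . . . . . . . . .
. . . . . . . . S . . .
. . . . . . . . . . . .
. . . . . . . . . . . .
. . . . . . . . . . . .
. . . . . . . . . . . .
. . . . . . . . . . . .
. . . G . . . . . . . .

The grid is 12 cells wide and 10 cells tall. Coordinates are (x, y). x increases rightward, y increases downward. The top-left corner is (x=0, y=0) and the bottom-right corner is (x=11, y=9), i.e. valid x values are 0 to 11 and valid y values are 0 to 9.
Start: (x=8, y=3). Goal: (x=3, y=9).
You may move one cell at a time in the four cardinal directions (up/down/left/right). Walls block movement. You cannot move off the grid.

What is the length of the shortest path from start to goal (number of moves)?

Answer: Shortest path length: 11

Derivation:
BFS from (x=8, y=3) until reaching (x=3, y=9):
  Distance 0: (x=8, y=3)
  Distance 1: (x=8, y=2), (x=7, y=3), (x=9, y=3), (x=8, y=4)
  Distance 2: (x=8, y=1), (x=7, y=2), (x=9, y=2), (x=6, y=3), (x=10, y=3), (x=7, y=4), (x=9, y=4), (x=8, y=5)
  Distance 3: (x=8, y=0), (x=7, y=1), (x=9, y=1), (x=6, y=2), (x=10, y=2), (x=5, y=3), (x=11, y=3), (x=6, y=4), (x=10, y=4), (x=7, y=5), (x=9, y=5), (x=8, y=6)
  Distance 4: (x=7, y=0), (x=9, y=0), (x=6, y=1), (x=10, y=1), (x=5, y=2), (x=11, y=2), (x=4, y=3), (x=5, y=4), (x=11, y=4), (x=6, y=5), (x=10, y=5), (x=7, y=6), (x=9, y=6), (x=8, y=7)
  Distance 5: (x=6, y=0), (x=10, y=0), (x=5, y=1), (x=11, y=1), (x=4, y=2), (x=3, y=3), (x=4, y=4), (x=5, y=5), (x=11, y=5), (x=6, y=6), (x=10, y=6), (x=7, y=7), (x=9, y=7), (x=8, y=8)
  Distance 6: (x=5, y=0), (x=11, y=0), (x=4, y=1), (x=3, y=2), (x=2, y=3), (x=3, y=4), (x=4, y=5), (x=5, y=6), (x=11, y=6), (x=6, y=7), (x=10, y=7), (x=7, y=8), (x=9, y=8), (x=8, y=9)
  Distance 7: (x=4, y=0), (x=3, y=1), (x=2, y=2), (x=1, y=3), (x=2, y=4), (x=3, y=5), (x=4, y=6), (x=5, y=7), (x=11, y=7), (x=6, y=8), (x=10, y=8), (x=7, y=9), (x=9, y=9)
  Distance 8: (x=3, y=0), (x=2, y=1), (x=1, y=2), (x=0, y=3), (x=1, y=4), (x=2, y=5), (x=3, y=6), (x=4, y=7), (x=5, y=8), (x=11, y=8), (x=6, y=9), (x=10, y=9)
  Distance 9: (x=2, y=0), (x=1, y=1), (x=0, y=2), (x=0, y=4), (x=1, y=5), (x=2, y=6), (x=3, y=7), (x=4, y=8), (x=5, y=9), (x=11, y=9)
  Distance 10: (x=1, y=0), (x=0, y=1), (x=0, y=5), (x=1, y=6), (x=2, y=7), (x=3, y=8), (x=4, y=9)
  Distance 11: (x=0, y=0), (x=0, y=6), (x=1, y=7), (x=2, y=8), (x=3, y=9)  <- goal reached here
One shortest path (11 moves): (x=8, y=3) -> (x=7, y=3) -> (x=6, y=3) -> (x=5, y=3) -> (x=4, y=3) -> (x=3, y=3) -> (x=3, y=4) -> (x=3, y=5) -> (x=3, y=6) -> (x=3, y=7) -> (x=3, y=8) -> (x=3, y=9)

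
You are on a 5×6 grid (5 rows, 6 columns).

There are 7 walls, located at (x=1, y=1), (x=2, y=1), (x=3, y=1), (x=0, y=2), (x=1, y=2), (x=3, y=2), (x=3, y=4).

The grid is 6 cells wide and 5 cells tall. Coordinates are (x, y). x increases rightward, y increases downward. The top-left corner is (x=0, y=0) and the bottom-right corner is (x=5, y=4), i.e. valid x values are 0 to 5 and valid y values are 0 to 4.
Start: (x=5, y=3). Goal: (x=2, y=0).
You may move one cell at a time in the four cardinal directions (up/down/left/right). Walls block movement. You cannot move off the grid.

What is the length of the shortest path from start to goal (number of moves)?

BFS from (x=5, y=3) until reaching (x=2, y=0):
  Distance 0: (x=5, y=3)
  Distance 1: (x=5, y=2), (x=4, y=3), (x=5, y=4)
  Distance 2: (x=5, y=1), (x=4, y=2), (x=3, y=3), (x=4, y=4)
  Distance 3: (x=5, y=0), (x=4, y=1), (x=2, y=3)
  Distance 4: (x=4, y=0), (x=2, y=2), (x=1, y=3), (x=2, y=4)
  Distance 5: (x=3, y=0), (x=0, y=3), (x=1, y=4)
  Distance 6: (x=2, y=0), (x=0, y=4)  <- goal reached here
One shortest path (6 moves): (x=5, y=3) -> (x=4, y=3) -> (x=4, y=2) -> (x=4, y=1) -> (x=4, y=0) -> (x=3, y=0) -> (x=2, y=0)

Answer: Shortest path length: 6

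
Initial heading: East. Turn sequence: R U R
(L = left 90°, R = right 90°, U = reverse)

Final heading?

Answer: Final heading: East

Derivation:
Start: East
  R (right (90° clockwise)) -> South
  U (U-turn (180°)) -> North
  R (right (90° clockwise)) -> East
Final: East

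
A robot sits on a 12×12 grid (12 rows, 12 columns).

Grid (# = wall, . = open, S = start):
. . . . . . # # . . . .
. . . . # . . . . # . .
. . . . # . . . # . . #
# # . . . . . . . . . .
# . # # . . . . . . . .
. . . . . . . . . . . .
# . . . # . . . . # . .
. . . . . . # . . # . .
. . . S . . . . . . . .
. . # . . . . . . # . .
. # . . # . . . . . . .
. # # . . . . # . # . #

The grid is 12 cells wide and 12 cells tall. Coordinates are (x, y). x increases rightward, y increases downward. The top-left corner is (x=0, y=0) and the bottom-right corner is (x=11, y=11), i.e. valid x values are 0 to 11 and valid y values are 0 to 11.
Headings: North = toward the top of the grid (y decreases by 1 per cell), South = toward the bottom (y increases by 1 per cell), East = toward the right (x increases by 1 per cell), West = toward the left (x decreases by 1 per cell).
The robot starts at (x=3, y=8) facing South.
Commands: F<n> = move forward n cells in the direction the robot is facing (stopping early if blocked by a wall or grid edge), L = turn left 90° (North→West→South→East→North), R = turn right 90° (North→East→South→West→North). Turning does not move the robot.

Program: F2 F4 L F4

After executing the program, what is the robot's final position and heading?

Start: (x=3, y=8), facing South
  F2: move forward 2, now at (x=3, y=10)
  F4: move forward 1/4 (blocked), now at (x=3, y=11)
  L: turn left, now facing East
  F4: move forward 3/4 (blocked), now at (x=6, y=11)
Final: (x=6, y=11), facing East

Answer: Final position: (x=6, y=11), facing East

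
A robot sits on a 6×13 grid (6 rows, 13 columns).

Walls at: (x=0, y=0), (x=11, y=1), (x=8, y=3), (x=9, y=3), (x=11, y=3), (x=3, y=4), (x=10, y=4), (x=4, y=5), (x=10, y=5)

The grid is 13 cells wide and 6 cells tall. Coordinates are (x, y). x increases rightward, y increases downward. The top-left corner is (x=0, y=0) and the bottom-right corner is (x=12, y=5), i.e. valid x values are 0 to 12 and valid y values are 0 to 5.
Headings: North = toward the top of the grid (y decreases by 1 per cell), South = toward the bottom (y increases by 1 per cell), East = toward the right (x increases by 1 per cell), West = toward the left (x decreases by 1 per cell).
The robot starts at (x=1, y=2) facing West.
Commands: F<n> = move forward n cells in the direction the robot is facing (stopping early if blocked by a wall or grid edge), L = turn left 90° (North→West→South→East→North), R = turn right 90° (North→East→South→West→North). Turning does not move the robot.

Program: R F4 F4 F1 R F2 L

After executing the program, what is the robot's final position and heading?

Answer: Final position: (x=3, y=0), facing North

Derivation:
Start: (x=1, y=2), facing West
  R: turn right, now facing North
  F4: move forward 2/4 (blocked), now at (x=1, y=0)
  F4: move forward 0/4 (blocked), now at (x=1, y=0)
  F1: move forward 0/1 (blocked), now at (x=1, y=0)
  R: turn right, now facing East
  F2: move forward 2, now at (x=3, y=0)
  L: turn left, now facing North
Final: (x=3, y=0), facing North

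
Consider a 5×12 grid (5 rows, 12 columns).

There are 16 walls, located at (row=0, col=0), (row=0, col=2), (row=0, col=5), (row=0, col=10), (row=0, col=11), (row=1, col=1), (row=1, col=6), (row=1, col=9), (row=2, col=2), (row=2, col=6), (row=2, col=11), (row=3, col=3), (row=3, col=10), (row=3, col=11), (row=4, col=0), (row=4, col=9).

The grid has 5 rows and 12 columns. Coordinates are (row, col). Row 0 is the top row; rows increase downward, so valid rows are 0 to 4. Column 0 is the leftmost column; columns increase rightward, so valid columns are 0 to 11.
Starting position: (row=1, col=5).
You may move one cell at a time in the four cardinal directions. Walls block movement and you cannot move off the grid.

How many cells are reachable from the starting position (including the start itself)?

Answer: Reachable cells: 41

Derivation:
BFS flood-fill from (row=1, col=5):
  Distance 0: (row=1, col=5)
  Distance 1: (row=1, col=4), (row=2, col=5)
  Distance 2: (row=0, col=4), (row=1, col=3), (row=2, col=4), (row=3, col=5)
  Distance 3: (row=0, col=3), (row=1, col=2), (row=2, col=3), (row=3, col=4), (row=3, col=6), (row=4, col=5)
  Distance 4: (row=3, col=7), (row=4, col=4), (row=4, col=6)
  Distance 5: (row=2, col=7), (row=3, col=8), (row=4, col=3), (row=4, col=7)
  Distance 6: (row=1, col=7), (row=2, col=8), (row=3, col=9), (row=4, col=2), (row=4, col=8)
  Distance 7: (row=0, col=7), (row=1, col=8), (row=2, col=9), (row=3, col=2), (row=4, col=1)
  Distance 8: (row=0, col=6), (row=0, col=8), (row=2, col=10), (row=3, col=1)
  Distance 9: (row=0, col=9), (row=1, col=10), (row=2, col=1), (row=3, col=0)
  Distance 10: (row=1, col=11), (row=2, col=0)
  Distance 11: (row=1, col=0)
Total reachable: 41 (grid has 44 open cells total)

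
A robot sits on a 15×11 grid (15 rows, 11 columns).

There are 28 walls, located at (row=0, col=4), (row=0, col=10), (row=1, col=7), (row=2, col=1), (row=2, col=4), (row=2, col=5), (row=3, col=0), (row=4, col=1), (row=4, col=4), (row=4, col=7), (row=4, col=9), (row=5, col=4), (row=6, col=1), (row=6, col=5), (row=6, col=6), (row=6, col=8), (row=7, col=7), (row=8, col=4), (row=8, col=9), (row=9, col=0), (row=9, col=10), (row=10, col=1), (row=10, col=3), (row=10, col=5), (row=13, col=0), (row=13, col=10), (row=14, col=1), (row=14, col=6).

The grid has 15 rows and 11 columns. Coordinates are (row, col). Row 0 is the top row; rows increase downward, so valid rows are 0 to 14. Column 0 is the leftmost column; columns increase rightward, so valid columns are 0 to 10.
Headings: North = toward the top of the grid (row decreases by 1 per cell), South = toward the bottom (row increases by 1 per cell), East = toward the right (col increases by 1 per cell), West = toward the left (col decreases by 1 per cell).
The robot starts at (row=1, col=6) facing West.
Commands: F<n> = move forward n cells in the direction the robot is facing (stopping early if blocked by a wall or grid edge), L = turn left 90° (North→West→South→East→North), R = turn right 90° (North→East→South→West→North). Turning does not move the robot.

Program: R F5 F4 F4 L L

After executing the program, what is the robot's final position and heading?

Start: (row=1, col=6), facing West
  R: turn right, now facing North
  F5: move forward 1/5 (blocked), now at (row=0, col=6)
  F4: move forward 0/4 (blocked), now at (row=0, col=6)
  F4: move forward 0/4 (blocked), now at (row=0, col=6)
  L: turn left, now facing West
  L: turn left, now facing South
Final: (row=0, col=6), facing South

Answer: Final position: (row=0, col=6), facing South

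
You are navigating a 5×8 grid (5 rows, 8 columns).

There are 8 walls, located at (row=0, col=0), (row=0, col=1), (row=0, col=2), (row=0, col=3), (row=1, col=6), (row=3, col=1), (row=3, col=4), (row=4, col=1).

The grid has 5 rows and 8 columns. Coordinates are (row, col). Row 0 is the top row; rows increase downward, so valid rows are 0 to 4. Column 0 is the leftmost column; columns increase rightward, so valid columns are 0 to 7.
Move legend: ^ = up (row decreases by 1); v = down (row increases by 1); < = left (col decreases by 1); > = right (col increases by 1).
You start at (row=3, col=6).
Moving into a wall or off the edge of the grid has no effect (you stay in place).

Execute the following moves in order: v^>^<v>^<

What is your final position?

Answer: Final position: (row=2, col=6)

Derivation:
Start: (row=3, col=6)
  v (down): (row=3, col=6) -> (row=4, col=6)
  ^ (up): (row=4, col=6) -> (row=3, col=6)
  > (right): (row=3, col=6) -> (row=3, col=7)
  ^ (up): (row=3, col=7) -> (row=2, col=7)
  < (left): (row=2, col=7) -> (row=2, col=6)
  v (down): (row=2, col=6) -> (row=3, col=6)
  > (right): (row=3, col=6) -> (row=3, col=7)
  ^ (up): (row=3, col=7) -> (row=2, col=7)
  < (left): (row=2, col=7) -> (row=2, col=6)
Final: (row=2, col=6)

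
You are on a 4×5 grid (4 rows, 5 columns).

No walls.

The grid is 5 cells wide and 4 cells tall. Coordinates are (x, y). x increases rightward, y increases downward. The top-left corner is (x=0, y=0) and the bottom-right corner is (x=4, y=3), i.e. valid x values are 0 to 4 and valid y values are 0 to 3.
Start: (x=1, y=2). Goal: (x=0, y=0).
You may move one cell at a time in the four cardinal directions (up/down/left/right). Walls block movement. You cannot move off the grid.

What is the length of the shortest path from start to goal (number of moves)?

Answer: Shortest path length: 3

Derivation:
BFS from (x=1, y=2) until reaching (x=0, y=0):
  Distance 0: (x=1, y=2)
  Distance 1: (x=1, y=1), (x=0, y=2), (x=2, y=2), (x=1, y=3)
  Distance 2: (x=1, y=0), (x=0, y=1), (x=2, y=1), (x=3, y=2), (x=0, y=3), (x=2, y=3)
  Distance 3: (x=0, y=0), (x=2, y=0), (x=3, y=1), (x=4, y=2), (x=3, y=3)  <- goal reached here
One shortest path (3 moves): (x=1, y=2) -> (x=0, y=2) -> (x=0, y=1) -> (x=0, y=0)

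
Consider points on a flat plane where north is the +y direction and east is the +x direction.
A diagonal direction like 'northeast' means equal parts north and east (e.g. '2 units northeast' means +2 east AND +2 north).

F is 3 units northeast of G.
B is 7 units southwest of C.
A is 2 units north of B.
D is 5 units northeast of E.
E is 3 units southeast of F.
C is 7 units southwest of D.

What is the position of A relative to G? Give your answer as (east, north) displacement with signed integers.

Answer: A is at (east=-3, north=-7) relative to G.

Derivation:
Place G at the origin (east=0, north=0).
  F is 3 units northeast of G: delta (east=+3, north=+3); F at (east=3, north=3).
  E is 3 units southeast of F: delta (east=+3, north=-3); E at (east=6, north=0).
  D is 5 units northeast of E: delta (east=+5, north=+5); D at (east=11, north=5).
  C is 7 units southwest of D: delta (east=-7, north=-7); C at (east=4, north=-2).
  B is 7 units southwest of C: delta (east=-7, north=-7); B at (east=-3, north=-9).
  A is 2 units north of B: delta (east=+0, north=+2); A at (east=-3, north=-7).
Therefore A relative to G: (east=-3, north=-7).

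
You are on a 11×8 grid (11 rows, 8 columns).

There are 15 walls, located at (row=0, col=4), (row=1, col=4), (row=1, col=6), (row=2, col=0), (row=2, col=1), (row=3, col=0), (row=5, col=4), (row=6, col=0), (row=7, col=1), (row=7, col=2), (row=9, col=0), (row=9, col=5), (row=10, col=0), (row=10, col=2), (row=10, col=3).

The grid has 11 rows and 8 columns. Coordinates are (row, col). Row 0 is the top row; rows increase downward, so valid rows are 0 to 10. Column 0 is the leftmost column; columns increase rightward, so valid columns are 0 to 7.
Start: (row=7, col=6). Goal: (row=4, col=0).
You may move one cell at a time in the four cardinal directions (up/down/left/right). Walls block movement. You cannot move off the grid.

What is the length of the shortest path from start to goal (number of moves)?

BFS from (row=7, col=6) until reaching (row=4, col=0):
  Distance 0: (row=7, col=6)
  Distance 1: (row=6, col=6), (row=7, col=5), (row=7, col=7), (row=8, col=6)
  Distance 2: (row=5, col=6), (row=6, col=5), (row=6, col=7), (row=7, col=4), (row=8, col=5), (row=8, col=7), (row=9, col=6)
  Distance 3: (row=4, col=6), (row=5, col=5), (row=5, col=7), (row=6, col=4), (row=7, col=3), (row=8, col=4), (row=9, col=7), (row=10, col=6)
  Distance 4: (row=3, col=6), (row=4, col=5), (row=4, col=7), (row=6, col=3), (row=8, col=3), (row=9, col=4), (row=10, col=5), (row=10, col=7)
  Distance 5: (row=2, col=6), (row=3, col=5), (row=3, col=7), (row=4, col=4), (row=5, col=3), (row=6, col=2), (row=8, col=2), (row=9, col=3), (row=10, col=4)
  Distance 6: (row=2, col=5), (row=2, col=7), (row=3, col=4), (row=4, col=3), (row=5, col=2), (row=6, col=1), (row=8, col=1), (row=9, col=2)
  Distance 7: (row=1, col=5), (row=1, col=7), (row=2, col=4), (row=3, col=3), (row=4, col=2), (row=5, col=1), (row=8, col=0), (row=9, col=1)
  Distance 8: (row=0, col=5), (row=0, col=7), (row=2, col=3), (row=3, col=2), (row=4, col=1), (row=5, col=0), (row=7, col=0), (row=10, col=1)
  Distance 9: (row=0, col=6), (row=1, col=3), (row=2, col=2), (row=3, col=1), (row=4, col=0)  <- goal reached here
One shortest path (9 moves): (row=7, col=6) -> (row=7, col=5) -> (row=7, col=4) -> (row=7, col=3) -> (row=6, col=3) -> (row=6, col=2) -> (row=6, col=1) -> (row=5, col=1) -> (row=5, col=0) -> (row=4, col=0)

Answer: Shortest path length: 9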